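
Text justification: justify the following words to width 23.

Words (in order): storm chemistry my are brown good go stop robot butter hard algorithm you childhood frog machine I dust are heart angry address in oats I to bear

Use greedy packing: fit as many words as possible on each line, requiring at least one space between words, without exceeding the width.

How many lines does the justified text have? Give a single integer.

Line 1: ['storm', 'chemistry', 'my', 'are'] (min_width=22, slack=1)
Line 2: ['brown', 'good', 'go', 'stop'] (min_width=18, slack=5)
Line 3: ['robot', 'butter', 'hard'] (min_width=17, slack=6)
Line 4: ['algorithm', 'you', 'childhood'] (min_width=23, slack=0)
Line 5: ['frog', 'machine', 'I', 'dust', 'are'] (min_width=23, slack=0)
Line 6: ['heart', 'angry', 'address', 'in'] (min_width=22, slack=1)
Line 7: ['oats', 'I', 'to', 'bear'] (min_width=14, slack=9)
Total lines: 7

Answer: 7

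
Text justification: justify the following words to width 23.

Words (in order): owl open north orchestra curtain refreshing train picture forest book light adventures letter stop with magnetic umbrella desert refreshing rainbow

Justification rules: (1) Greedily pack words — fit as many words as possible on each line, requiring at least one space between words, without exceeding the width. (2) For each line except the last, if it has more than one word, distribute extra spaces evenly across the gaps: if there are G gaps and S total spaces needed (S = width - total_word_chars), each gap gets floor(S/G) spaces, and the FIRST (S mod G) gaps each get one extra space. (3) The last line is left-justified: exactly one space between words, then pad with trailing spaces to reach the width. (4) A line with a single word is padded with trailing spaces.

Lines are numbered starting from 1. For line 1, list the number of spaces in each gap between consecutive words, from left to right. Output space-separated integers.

Answer: 6 5

Derivation:
Line 1: ['owl', 'open', 'north'] (min_width=14, slack=9)
Line 2: ['orchestra', 'curtain'] (min_width=17, slack=6)
Line 3: ['refreshing', 'train'] (min_width=16, slack=7)
Line 4: ['picture', 'forest', 'book'] (min_width=19, slack=4)
Line 5: ['light', 'adventures', 'letter'] (min_width=23, slack=0)
Line 6: ['stop', 'with', 'magnetic'] (min_width=18, slack=5)
Line 7: ['umbrella', 'desert'] (min_width=15, slack=8)
Line 8: ['refreshing', 'rainbow'] (min_width=18, slack=5)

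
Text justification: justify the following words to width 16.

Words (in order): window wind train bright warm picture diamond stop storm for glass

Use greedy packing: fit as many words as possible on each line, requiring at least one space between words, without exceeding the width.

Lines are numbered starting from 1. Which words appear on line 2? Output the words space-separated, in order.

Line 1: ['window', 'wind'] (min_width=11, slack=5)
Line 2: ['train', 'bright'] (min_width=12, slack=4)
Line 3: ['warm', 'picture'] (min_width=12, slack=4)
Line 4: ['diamond', 'stop'] (min_width=12, slack=4)
Line 5: ['storm', 'for', 'glass'] (min_width=15, slack=1)

Answer: train bright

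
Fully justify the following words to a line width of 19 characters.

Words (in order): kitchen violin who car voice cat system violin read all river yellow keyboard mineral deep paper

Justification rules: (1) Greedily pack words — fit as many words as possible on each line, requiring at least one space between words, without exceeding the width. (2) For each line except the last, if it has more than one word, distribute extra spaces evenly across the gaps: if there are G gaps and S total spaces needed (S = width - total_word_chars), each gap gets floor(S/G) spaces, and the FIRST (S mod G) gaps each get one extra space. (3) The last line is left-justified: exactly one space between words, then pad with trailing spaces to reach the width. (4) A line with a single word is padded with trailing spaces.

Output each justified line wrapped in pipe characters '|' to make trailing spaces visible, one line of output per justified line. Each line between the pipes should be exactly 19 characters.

Line 1: ['kitchen', 'violin', 'who'] (min_width=18, slack=1)
Line 2: ['car', 'voice', 'cat'] (min_width=13, slack=6)
Line 3: ['system', 'violin', 'read'] (min_width=18, slack=1)
Line 4: ['all', 'river', 'yellow'] (min_width=16, slack=3)
Line 5: ['keyboard', 'mineral'] (min_width=16, slack=3)
Line 6: ['deep', 'paper'] (min_width=10, slack=9)

Answer: |kitchen  violin who|
|car    voice    cat|
|system  violin read|
|all   river  yellow|
|keyboard    mineral|
|deep paper         |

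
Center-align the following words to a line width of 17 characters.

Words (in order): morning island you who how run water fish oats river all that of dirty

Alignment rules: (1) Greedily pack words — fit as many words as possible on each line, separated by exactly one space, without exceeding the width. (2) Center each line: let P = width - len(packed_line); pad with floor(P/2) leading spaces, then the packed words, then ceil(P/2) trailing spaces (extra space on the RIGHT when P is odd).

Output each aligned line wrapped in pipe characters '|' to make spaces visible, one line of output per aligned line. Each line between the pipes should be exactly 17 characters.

Answer: | morning island  |
| you who how run |
| water fish oats |
|river all that of|
|      dirty      |

Derivation:
Line 1: ['morning', 'island'] (min_width=14, slack=3)
Line 2: ['you', 'who', 'how', 'run'] (min_width=15, slack=2)
Line 3: ['water', 'fish', 'oats'] (min_width=15, slack=2)
Line 4: ['river', 'all', 'that', 'of'] (min_width=17, slack=0)
Line 5: ['dirty'] (min_width=5, slack=12)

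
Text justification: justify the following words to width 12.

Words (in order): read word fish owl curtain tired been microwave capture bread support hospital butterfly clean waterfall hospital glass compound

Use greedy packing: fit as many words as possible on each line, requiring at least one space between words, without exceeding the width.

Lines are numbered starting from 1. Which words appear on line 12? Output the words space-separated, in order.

Line 1: ['read', 'word'] (min_width=9, slack=3)
Line 2: ['fish', 'owl'] (min_width=8, slack=4)
Line 3: ['curtain'] (min_width=7, slack=5)
Line 4: ['tired', 'been'] (min_width=10, slack=2)
Line 5: ['microwave'] (min_width=9, slack=3)
Line 6: ['capture'] (min_width=7, slack=5)
Line 7: ['bread'] (min_width=5, slack=7)
Line 8: ['support'] (min_width=7, slack=5)
Line 9: ['hospital'] (min_width=8, slack=4)
Line 10: ['butterfly'] (min_width=9, slack=3)
Line 11: ['clean'] (min_width=5, slack=7)
Line 12: ['waterfall'] (min_width=9, slack=3)
Line 13: ['hospital'] (min_width=8, slack=4)
Line 14: ['glass'] (min_width=5, slack=7)
Line 15: ['compound'] (min_width=8, slack=4)

Answer: waterfall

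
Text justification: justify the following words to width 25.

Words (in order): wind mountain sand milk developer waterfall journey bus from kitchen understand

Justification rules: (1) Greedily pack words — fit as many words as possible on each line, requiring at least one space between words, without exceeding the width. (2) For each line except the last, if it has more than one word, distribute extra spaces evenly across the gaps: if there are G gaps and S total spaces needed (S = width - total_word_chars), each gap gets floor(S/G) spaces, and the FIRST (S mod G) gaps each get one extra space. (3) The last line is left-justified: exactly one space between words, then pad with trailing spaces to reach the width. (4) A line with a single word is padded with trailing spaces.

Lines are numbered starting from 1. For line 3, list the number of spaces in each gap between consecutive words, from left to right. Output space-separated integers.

Answer: 2 1 1

Derivation:
Line 1: ['wind', 'mountain', 'sand', 'milk'] (min_width=23, slack=2)
Line 2: ['developer', 'waterfall'] (min_width=19, slack=6)
Line 3: ['journey', 'bus', 'from', 'kitchen'] (min_width=24, slack=1)
Line 4: ['understand'] (min_width=10, slack=15)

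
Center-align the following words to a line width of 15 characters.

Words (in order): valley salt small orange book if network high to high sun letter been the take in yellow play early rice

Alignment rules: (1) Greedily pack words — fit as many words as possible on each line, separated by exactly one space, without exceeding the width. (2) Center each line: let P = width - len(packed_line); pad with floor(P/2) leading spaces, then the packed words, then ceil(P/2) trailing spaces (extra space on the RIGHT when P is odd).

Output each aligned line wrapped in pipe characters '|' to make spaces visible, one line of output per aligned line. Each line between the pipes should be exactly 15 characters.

Answer: |  valley salt  |
| small orange  |
|book if network|
| high to high  |
|sun letter been|
|  the take in  |
|  yellow play  |
|  early rice   |

Derivation:
Line 1: ['valley', 'salt'] (min_width=11, slack=4)
Line 2: ['small', 'orange'] (min_width=12, slack=3)
Line 3: ['book', 'if', 'network'] (min_width=15, slack=0)
Line 4: ['high', 'to', 'high'] (min_width=12, slack=3)
Line 5: ['sun', 'letter', 'been'] (min_width=15, slack=0)
Line 6: ['the', 'take', 'in'] (min_width=11, slack=4)
Line 7: ['yellow', 'play'] (min_width=11, slack=4)
Line 8: ['early', 'rice'] (min_width=10, slack=5)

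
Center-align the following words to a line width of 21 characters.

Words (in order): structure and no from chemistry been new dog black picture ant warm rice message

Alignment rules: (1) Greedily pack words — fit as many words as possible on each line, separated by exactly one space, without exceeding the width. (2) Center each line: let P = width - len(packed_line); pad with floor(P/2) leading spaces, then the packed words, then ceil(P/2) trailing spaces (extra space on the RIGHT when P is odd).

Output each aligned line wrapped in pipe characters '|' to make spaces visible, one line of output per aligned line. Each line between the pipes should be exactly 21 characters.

Line 1: ['structure', 'and', 'no', 'from'] (min_width=21, slack=0)
Line 2: ['chemistry', 'been', 'new'] (min_width=18, slack=3)
Line 3: ['dog', 'black', 'picture', 'ant'] (min_width=21, slack=0)
Line 4: ['warm', 'rice', 'message'] (min_width=17, slack=4)

Answer: |structure and no from|
| chemistry been new  |
|dog black picture ant|
|  warm rice message  |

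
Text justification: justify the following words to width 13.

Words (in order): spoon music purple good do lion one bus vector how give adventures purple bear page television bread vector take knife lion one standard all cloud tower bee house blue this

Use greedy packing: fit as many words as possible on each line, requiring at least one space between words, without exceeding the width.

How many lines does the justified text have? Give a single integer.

Answer: 16

Derivation:
Line 1: ['spoon', 'music'] (min_width=11, slack=2)
Line 2: ['purple', 'good'] (min_width=11, slack=2)
Line 3: ['do', 'lion', 'one'] (min_width=11, slack=2)
Line 4: ['bus', 'vector'] (min_width=10, slack=3)
Line 5: ['how', 'give'] (min_width=8, slack=5)
Line 6: ['adventures'] (min_width=10, slack=3)
Line 7: ['purple', 'bear'] (min_width=11, slack=2)
Line 8: ['page'] (min_width=4, slack=9)
Line 9: ['television'] (min_width=10, slack=3)
Line 10: ['bread', 'vector'] (min_width=12, slack=1)
Line 11: ['take', 'knife'] (min_width=10, slack=3)
Line 12: ['lion', 'one'] (min_width=8, slack=5)
Line 13: ['standard', 'all'] (min_width=12, slack=1)
Line 14: ['cloud', 'tower'] (min_width=11, slack=2)
Line 15: ['bee', 'house'] (min_width=9, slack=4)
Line 16: ['blue', 'this'] (min_width=9, slack=4)
Total lines: 16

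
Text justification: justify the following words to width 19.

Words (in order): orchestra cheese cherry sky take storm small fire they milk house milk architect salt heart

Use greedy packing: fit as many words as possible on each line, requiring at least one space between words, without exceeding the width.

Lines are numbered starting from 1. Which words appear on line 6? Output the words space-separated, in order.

Line 1: ['orchestra', 'cheese'] (min_width=16, slack=3)
Line 2: ['cherry', 'sky', 'take'] (min_width=15, slack=4)
Line 3: ['storm', 'small', 'fire'] (min_width=16, slack=3)
Line 4: ['they', 'milk', 'house'] (min_width=15, slack=4)
Line 5: ['milk', 'architect', 'salt'] (min_width=19, slack=0)
Line 6: ['heart'] (min_width=5, slack=14)

Answer: heart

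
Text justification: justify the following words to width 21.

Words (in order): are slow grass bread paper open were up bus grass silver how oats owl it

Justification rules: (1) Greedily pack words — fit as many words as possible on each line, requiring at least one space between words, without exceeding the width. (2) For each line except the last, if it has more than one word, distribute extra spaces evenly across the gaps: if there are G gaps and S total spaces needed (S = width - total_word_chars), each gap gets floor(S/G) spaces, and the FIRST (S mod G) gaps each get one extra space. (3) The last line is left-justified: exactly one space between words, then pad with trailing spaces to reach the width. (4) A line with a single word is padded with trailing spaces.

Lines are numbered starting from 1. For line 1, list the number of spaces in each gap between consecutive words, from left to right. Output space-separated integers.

Line 1: ['are', 'slow', 'grass', 'bread'] (min_width=20, slack=1)
Line 2: ['paper', 'open', 'were', 'up'] (min_width=18, slack=3)
Line 3: ['bus', 'grass', 'silver', 'how'] (min_width=20, slack=1)
Line 4: ['oats', 'owl', 'it'] (min_width=11, slack=10)

Answer: 2 1 1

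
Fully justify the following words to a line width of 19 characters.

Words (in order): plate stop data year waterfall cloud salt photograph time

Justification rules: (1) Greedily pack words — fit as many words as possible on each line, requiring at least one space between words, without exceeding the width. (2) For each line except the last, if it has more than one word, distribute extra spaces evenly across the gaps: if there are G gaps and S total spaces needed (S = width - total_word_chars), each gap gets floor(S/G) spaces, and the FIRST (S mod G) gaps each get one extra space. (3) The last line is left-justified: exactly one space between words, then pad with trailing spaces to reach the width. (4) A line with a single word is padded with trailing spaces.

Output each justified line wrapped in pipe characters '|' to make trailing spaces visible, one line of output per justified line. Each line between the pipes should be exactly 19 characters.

Answer: |plate   stop   data|
|year      waterfall|
|cloud          salt|
|photograph time    |

Derivation:
Line 1: ['plate', 'stop', 'data'] (min_width=15, slack=4)
Line 2: ['year', 'waterfall'] (min_width=14, slack=5)
Line 3: ['cloud', 'salt'] (min_width=10, slack=9)
Line 4: ['photograph', 'time'] (min_width=15, slack=4)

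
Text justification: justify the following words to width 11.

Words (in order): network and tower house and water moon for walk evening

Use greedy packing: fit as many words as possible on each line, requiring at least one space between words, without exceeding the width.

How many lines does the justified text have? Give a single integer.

Answer: 6

Derivation:
Line 1: ['network', 'and'] (min_width=11, slack=0)
Line 2: ['tower', 'house'] (min_width=11, slack=0)
Line 3: ['and', 'water'] (min_width=9, slack=2)
Line 4: ['moon', 'for'] (min_width=8, slack=3)
Line 5: ['walk'] (min_width=4, slack=7)
Line 6: ['evening'] (min_width=7, slack=4)
Total lines: 6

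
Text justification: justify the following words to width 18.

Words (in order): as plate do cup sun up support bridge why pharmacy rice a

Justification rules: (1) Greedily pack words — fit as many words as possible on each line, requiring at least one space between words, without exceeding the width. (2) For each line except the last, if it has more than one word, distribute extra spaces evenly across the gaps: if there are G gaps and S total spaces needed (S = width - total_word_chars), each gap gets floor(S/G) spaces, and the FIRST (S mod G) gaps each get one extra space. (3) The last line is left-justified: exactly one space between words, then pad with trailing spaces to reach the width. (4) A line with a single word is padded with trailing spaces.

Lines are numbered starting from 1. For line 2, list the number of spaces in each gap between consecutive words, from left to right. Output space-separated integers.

Line 1: ['as', 'plate', 'do', 'cup'] (min_width=15, slack=3)
Line 2: ['sun', 'up', 'support'] (min_width=14, slack=4)
Line 3: ['bridge', 'why'] (min_width=10, slack=8)
Line 4: ['pharmacy', 'rice', 'a'] (min_width=15, slack=3)

Answer: 3 3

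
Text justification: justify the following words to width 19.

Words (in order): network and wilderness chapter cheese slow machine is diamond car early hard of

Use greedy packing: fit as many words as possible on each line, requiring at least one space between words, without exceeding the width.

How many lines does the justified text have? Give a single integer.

Answer: 5

Derivation:
Line 1: ['network', 'and'] (min_width=11, slack=8)
Line 2: ['wilderness', 'chapter'] (min_width=18, slack=1)
Line 3: ['cheese', 'slow', 'machine'] (min_width=19, slack=0)
Line 4: ['is', 'diamond', 'car'] (min_width=14, slack=5)
Line 5: ['early', 'hard', 'of'] (min_width=13, slack=6)
Total lines: 5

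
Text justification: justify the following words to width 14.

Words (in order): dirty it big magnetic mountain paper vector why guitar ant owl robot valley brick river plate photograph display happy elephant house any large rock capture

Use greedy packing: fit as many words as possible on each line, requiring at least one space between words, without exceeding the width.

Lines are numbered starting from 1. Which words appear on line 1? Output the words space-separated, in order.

Line 1: ['dirty', 'it', 'big'] (min_width=12, slack=2)
Line 2: ['magnetic'] (min_width=8, slack=6)
Line 3: ['mountain', 'paper'] (min_width=14, slack=0)
Line 4: ['vector', 'why'] (min_width=10, slack=4)
Line 5: ['guitar', 'ant', 'owl'] (min_width=14, slack=0)
Line 6: ['robot', 'valley'] (min_width=12, slack=2)
Line 7: ['brick', 'river'] (min_width=11, slack=3)
Line 8: ['plate'] (min_width=5, slack=9)
Line 9: ['photograph'] (min_width=10, slack=4)
Line 10: ['display', 'happy'] (min_width=13, slack=1)
Line 11: ['elephant', 'house'] (min_width=14, slack=0)
Line 12: ['any', 'large', 'rock'] (min_width=14, slack=0)
Line 13: ['capture'] (min_width=7, slack=7)

Answer: dirty it big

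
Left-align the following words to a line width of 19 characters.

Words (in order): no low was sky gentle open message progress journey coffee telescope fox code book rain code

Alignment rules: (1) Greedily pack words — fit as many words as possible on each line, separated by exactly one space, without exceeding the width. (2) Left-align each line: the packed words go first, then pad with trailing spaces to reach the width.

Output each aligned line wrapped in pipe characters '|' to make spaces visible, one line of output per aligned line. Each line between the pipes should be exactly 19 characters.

Line 1: ['no', 'low', 'was', 'sky'] (min_width=14, slack=5)
Line 2: ['gentle', 'open', 'message'] (min_width=19, slack=0)
Line 3: ['progress', 'journey'] (min_width=16, slack=3)
Line 4: ['coffee', 'telescope'] (min_width=16, slack=3)
Line 5: ['fox', 'code', 'book', 'rain'] (min_width=18, slack=1)
Line 6: ['code'] (min_width=4, slack=15)

Answer: |no low was sky     |
|gentle open message|
|progress journey   |
|coffee telescope   |
|fox code book rain |
|code               |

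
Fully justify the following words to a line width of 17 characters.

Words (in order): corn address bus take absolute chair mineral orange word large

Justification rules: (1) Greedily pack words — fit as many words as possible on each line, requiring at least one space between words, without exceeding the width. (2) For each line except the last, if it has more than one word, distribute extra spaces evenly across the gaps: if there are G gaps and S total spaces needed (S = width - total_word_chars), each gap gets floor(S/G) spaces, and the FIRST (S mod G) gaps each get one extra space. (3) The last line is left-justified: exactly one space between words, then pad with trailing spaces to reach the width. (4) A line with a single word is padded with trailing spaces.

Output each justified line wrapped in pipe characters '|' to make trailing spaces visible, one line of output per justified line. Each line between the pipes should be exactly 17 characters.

Answer: |corn  address bus|
|take     absolute|
|chair     mineral|
|orange word large|

Derivation:
Line 1: ['corn', 'address', 'bus'] (min_width=16, slack=1)
Line 2: ['take', 'absolute'] (min_width=13, slack=4)
Line 3: ['chair', 'mineral'] (min_width=13, slack=4)
Line 4: ['orange', 'word', 'large'] (min_width=17, slack=0)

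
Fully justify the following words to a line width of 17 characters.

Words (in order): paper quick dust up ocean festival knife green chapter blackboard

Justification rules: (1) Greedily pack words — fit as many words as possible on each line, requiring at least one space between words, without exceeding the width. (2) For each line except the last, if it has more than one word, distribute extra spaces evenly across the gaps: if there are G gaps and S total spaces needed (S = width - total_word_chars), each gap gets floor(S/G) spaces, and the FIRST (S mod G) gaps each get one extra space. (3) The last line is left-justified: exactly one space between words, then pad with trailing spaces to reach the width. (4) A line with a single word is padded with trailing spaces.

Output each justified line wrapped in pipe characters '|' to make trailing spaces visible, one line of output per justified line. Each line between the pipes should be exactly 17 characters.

Line 1: ['paper', 'quick', 'dust'] (min_width=16, slack=1)
Line 2: ['up', 'ocean', 'festival'] (min_width=17, slack=0)
Line 3: ['knife', 'green'] (min_width=11, slack=6)
Line 4: ['chapter'] (min_width=7, slack=10)
Line 5: ['blackboard'] (min_width=10, slack=7)

Answer: |paper  quick dust|
|up ocean festival|
|knife       green|
|chapter          |
|blackboard       |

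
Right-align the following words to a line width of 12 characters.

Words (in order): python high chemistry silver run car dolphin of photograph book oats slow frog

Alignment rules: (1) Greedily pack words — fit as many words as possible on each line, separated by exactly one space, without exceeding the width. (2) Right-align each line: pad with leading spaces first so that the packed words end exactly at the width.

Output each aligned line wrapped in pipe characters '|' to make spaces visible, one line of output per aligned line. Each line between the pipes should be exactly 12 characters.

Answer: | python high|
|   chemistry|
|  silver run|
| car dolphin|
|          of|
|  photograph|
|   book oats|
|   slow frog|

Derivation:
Line 1: ['python', 'high'] (min_width=11, slack=1)
Line 2: ['chemistry'] (min_width=9, slack=3)
Line 3: ['silver', 'run'] (min_width=10, slack=2)
Line 4: ['car', 'dolphin'] (min_width=11, slack=1)
Line 5: ['of'] (min_width=2, slack=10)
Line 6: ['photograph'] (min_width=10, slack=2)
Line 7: ['book', 'oats'] (min_width=9, slack=3)
Line 8: ['slow', 'frog'] (min_width=9, slack=3)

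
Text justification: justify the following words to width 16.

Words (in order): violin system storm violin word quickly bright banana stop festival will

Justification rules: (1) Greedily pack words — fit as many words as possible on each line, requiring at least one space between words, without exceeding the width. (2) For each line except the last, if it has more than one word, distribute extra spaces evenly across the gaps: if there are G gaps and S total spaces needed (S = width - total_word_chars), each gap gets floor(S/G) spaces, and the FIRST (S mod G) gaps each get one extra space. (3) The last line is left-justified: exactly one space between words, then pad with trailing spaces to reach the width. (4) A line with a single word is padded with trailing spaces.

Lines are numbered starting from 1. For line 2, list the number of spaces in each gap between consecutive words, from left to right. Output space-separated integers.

Line 1: ['violin', 'system'] (min_width=13, slack=3)
Line 2: ['storm', 'violin'] (min_width=12, slack=4)
Line 3: ['word', 'quickly'] (min_width=12, slack=4)
Line 4: ['bright', 'banana'] (min_width=13, slack=3)
Line 5: ['stop', 'festival'] (min_width=13, slack=3)
Line 6: ['will'] (min_width=4, slack=12)

Answer: 5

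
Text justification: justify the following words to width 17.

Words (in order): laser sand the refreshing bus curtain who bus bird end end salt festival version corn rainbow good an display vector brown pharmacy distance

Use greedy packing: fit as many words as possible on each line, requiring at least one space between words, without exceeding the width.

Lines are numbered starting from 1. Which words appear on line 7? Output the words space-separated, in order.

Line 1: ['laser', 'sand', 'the'] (min_width=14, slack=3)
Line 2: ['refreshing', 'bus'] (min_width=14, slack=3)
Line 3: ['curtain', 'who', 'bus'] (min_width=15, slack=2)
Line 4: ['bird', 'end', 'end', 'salt'] (min_width=17, slack=0)
Line 5: ['festival', 'version'] (min_width=16, slack=1)
Line 6: ['corn', 'rainbow', 'good'] (min_width=17, slack=0)
Line 7: ['an', 'display', 'vector'] (min_width=17, slack=0)
Line 8: ['brown', 'pharmacy'] (min_width=14, slack=3)
Line 9: ['distance'] (min_width=8, slack=9)

Answer: an display vector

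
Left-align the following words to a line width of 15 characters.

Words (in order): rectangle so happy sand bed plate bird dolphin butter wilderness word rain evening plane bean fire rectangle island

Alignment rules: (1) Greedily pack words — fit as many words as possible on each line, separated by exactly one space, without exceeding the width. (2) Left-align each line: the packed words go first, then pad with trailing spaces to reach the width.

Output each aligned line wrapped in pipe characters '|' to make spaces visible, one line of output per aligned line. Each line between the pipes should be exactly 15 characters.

Line 1: ['rectangle', 'so'] (min_width=12, slack=3)
Line 2: ['happy', 'sand', 'bed'] (min_width=14, slack=1)
Line 3: ['plate', 'bird'] (min_width=10, slack=5)
Line 4: ['dolphin', 'butter'] (min_width=14, slack=1)
Line 5: ['wilderness', 'word'] (min_width=15, slack=0)
Line 6: ['rain', 'evening'] (min_width=12, slack=3)
Line 7: ['plane', 'bean', 'fire'] (min_width=15, slack=0)
Line 8: ['rectangle'] (min_width=9, slack=6)
Line 9: ['island'] (min_width=6, slack=9)

Answer: |rectangle so   |
|happy sand bed |
|plate bird     |
|dolphin butter |
|wilderness word|
|rain evening   |
|plane bean fire|
|rectangle      |
|island         |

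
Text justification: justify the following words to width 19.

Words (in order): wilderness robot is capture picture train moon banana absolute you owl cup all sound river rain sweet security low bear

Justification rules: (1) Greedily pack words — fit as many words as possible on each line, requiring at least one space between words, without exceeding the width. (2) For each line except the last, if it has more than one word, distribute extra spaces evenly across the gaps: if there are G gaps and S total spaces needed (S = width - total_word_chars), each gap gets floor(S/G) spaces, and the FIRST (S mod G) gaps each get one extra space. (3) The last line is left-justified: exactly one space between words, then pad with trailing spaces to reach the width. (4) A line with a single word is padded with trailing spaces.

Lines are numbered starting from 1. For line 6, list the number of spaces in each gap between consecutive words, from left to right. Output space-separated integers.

Answer: 1 1

Derivation:
Line 1: ['wilderness', 'robot', 'is'] (min_width=19, slack=0)
Line 2: ['capture', 'picture'] (min_width=15, slack=4)
Line 3: ['train', 'moon', 'banana'] (min_width=17, slack=2)
Line 4: ['absolute', 'you', 'owl'] (min_width=16, slack=3)
Line 5: ['cup', 'all', 'sound', 'river'] (min_width=19, slack=0)
Line 6: ['rain', 'sweet', 'security'] (min_width=19, slack=0)
Line 7: ['low', 'bear'] (min_width=8, slack=11)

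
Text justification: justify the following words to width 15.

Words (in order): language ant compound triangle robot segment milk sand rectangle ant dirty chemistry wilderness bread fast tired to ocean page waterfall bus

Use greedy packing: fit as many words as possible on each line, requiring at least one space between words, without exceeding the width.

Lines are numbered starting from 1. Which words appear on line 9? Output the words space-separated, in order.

Answer: bread fast

Derivation:
Line 1: ['language', 'ant'] (min_width=12, slack=3)
Line 2: ['compound'] (min_width=8, slack=7)
Line 3: ['triangle', 'robot'] (min_width=14, slack=1)
Line 4: ['segment', 'milk'] (min_width=12, slack=3)
Line 5: ['sand', 'rectangle'] (min_width=14, slack=1)
Line 6: ['ant', 'dirty'] (min_width=9, slack=6)
Line 7: ['chemistry'] (min_width=9, slack=6)
Line 8: ['wilderness'] (min_width=10, slack=5)
Line 9: ['bread', 'fast'] (min_width=10, slack=5)
Line 10: ['tired', 'to', 'ocean'] (min_width=14, slack=1)
Line 11: ['page', 'waterfall'] (min_width=14, slack=1)
Line 12: ['bus'] (min_width=3, slack=12)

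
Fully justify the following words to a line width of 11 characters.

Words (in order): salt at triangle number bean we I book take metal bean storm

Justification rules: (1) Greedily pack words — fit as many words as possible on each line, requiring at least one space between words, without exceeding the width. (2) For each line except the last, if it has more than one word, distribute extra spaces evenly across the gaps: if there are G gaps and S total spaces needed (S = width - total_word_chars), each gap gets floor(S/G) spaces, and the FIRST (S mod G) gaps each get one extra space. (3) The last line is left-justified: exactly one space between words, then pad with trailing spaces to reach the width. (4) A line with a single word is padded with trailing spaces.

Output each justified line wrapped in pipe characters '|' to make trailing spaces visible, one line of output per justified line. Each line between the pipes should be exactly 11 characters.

Line 1: ['salt', 'at'] (min_width=7, slack=4)
Line 2: ['triangle'] (min_width=8, slack=3)
Line 3: ['number', 'bean'] (min_width=11, slack=0)
Line 4: ['we', 'I', 'book'] (min_width=9, slack=2)
Line 5: ['take', 'metal'] (min_width=10, slack=1)
Line 6: ['bean', 'storm'] (min_width=10, slack=1)

Answer: |salt     at|
|triangle   |
|number bean|
|we  I  book|
|take  metal|
|bean storm |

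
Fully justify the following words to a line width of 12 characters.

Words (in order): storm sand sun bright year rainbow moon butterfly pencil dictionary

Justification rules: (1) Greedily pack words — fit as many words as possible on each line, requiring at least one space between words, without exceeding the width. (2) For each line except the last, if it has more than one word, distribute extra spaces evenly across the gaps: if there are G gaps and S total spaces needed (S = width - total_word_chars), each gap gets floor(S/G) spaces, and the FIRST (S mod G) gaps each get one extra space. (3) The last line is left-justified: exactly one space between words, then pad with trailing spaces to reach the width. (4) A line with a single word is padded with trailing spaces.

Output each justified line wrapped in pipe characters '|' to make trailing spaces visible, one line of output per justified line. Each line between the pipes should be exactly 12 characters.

Line 1: ['storm', 'sand'] (min_width=10, slack=2)
Line 2: ['sun', 'bright'] (min_width=10, slack=2)
Line 3: ['year', 'rainbow'] (min_width=12, slack=0)
Line 4: ['moon'] (min_width=4, slack=8)
Line 5: ['butterfly'] (min_width=9, slack=3)
Line 6: ['pencil'] (min_width=6, slack=6)
Line 7: ['dictionary'] (min_width=10, slack=2)

Answer: |storm   sand|
|sun   bright|
|year rainbow|
|moon        |
|butterfly   |
|pencil      |
|dictionary  |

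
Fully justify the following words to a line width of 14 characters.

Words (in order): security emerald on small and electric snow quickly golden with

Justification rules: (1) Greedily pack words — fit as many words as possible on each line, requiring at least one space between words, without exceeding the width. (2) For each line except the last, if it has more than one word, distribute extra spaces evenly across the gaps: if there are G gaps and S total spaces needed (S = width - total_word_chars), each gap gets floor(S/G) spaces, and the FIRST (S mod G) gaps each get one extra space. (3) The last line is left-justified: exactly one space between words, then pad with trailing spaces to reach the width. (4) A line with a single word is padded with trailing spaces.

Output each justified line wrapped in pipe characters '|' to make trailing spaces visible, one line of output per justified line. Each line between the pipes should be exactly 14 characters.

Answer: |security      |
|emerald     on|
|small      and|
|electric  snow|
|quickly golden|
|with          |

Derivation:
Line 1: ['security'] (min_width=8, slack=6)
Line 2: ['emerald', 'on'] (min_width=10, slack=4)
Line 3: ['small', 'and'] (min_width=9, slack=5)
Line 4: ['electric', 'snow'] (min_width=13, slack=1)
Line 5: ['quickly', 'golden'] (min_width=14, slack=0)
Line 6: ['with'] (min_width=4, slack=10)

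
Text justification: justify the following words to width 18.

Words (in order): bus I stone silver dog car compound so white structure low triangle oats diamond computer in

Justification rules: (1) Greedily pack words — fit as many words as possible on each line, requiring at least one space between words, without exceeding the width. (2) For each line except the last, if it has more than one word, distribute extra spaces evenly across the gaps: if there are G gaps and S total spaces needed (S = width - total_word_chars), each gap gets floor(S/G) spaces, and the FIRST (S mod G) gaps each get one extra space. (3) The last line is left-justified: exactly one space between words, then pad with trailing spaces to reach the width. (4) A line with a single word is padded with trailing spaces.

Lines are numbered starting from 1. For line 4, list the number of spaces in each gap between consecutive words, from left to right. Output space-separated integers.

Line 1: ['bus', 'I', 'stone', 'silver'] (min_width=18, slack=0)
Line 2: ['dog', 'car', 'compound'] (min_width=16, slack=2)
Line 3: ['so', 'white', 'structure'] (min_width=18, slack=0)
Line 4: ['low', 'triangle', 'oats'] (min_width=17, slack=1)
Line 5: ['diamond', 'computer'] (min_width=16, slack=2)
Line 6: ['in'] (min_width=2, slack=16)

Answer: 2 1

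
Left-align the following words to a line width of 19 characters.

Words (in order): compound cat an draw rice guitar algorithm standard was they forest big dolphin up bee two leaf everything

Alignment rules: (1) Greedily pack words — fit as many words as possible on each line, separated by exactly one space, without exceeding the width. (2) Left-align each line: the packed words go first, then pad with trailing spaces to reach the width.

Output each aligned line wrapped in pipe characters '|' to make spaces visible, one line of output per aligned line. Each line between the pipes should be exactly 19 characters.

Line 1: ['compound', 'cat', 'an'] (min_width=15, slack=4)
Line 2: ['draw', 'rice', 'guitar'] (min_width=16, slack=3)
Line 3: ['algorithm', 'standard'] (min_width=18, slack=1)
Line 4: ['was', 'they', 'forest', 'big'] (min_width=19, slack=0)
Line 5: ['dolphin', 'up', 'bee', 'two'] (min_width=18, slack=1)
Line 6: ['leaf', 'everything'] (min_width=15, slack=4)

Answer: |compound cat an    |
|draw rice guitar   |
|algorithm standard |
|was they forest big|
|dolphin up bee two |
|leaf everything    |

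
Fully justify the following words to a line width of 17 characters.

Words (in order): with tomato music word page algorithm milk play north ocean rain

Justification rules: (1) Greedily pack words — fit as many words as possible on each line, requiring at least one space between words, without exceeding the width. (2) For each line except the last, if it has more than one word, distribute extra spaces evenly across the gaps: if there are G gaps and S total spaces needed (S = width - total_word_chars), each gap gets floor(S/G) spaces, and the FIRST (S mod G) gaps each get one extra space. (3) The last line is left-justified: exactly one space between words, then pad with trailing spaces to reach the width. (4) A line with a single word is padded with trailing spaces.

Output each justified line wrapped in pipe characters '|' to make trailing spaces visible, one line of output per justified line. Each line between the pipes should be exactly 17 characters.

Answer: |with tomato music|
|word         page|
|algorithm    milk|
|play  north ocean|
|rain             |

Derivation:
Line 1: ['with', 'tomato', 'music'] (min_width=17, slack=0)
Line 2: ['word', 'page'] (min_width=9, slack=8)
Line 3: ['algorithm', 'milk'] (min_width=14, slack=3)
Line 4: ['play', 'north', 'ocean'] (min_width=16, slack=1)
Line 5: ['rain'] (min_width=4, slack=13)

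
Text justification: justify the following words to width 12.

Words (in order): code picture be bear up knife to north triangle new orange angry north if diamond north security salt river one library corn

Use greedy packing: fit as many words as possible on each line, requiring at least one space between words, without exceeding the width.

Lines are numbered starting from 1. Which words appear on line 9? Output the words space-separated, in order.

Line 1: ['code', 'picture'] (min_width=12, slack=0)
Line 2: ['be', 'bear', 'up'] (min_width=10, slack=2)
Line 3: ['knife', 'to'] (min_width=8, slack=4)
Line 4: ['north'] (min_width=5, slack=7)
Line 5: ['triangle', 'new'] (min_width=12, slack=0)
Line 6: ['orange', 'angry'] (min_width=12, slack=0)
Line 7: ['north', 'if'] (min_width=8, slack=4)
Line 8: ['diamond'] (min_width=7, slack=5)
Line 9: ['north'] (min_width=5, slack=7)
Line 10: ['security'] (min_width=8, slack=4)
Line 11: ['salt', 'river'] (min_width=10, slack=2)
Line 12: ['one', 'library'] (min_width=11, slack=1)
Line 13: ['corn'] (min_width=4, slack=8)

Answer: north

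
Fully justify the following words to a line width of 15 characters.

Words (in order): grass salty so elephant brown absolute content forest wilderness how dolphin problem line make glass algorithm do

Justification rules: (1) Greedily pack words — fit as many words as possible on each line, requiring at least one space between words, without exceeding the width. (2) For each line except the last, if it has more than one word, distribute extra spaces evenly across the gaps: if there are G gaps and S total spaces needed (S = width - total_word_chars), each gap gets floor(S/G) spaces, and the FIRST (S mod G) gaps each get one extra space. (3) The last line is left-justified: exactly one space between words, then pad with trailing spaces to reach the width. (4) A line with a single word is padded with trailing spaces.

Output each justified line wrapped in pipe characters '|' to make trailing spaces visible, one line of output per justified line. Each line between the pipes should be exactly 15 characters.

Line 1: ['grass', 'salty', 'so'] (min_width=14, slack=1)
Line 2: ['elephant', 'brown'] (min_width=14, slack=1)
Line 3: ['absolute'] (min_width=8, slack=7)
Line 4: ['content', 'forest'] (min_width=14, slack=1)
Line 5: ['wilderness', 'how'] (min_width=14, slack=1)
Line 6: ['dolphin', 'problem'] (min_width=15, slack=0)
Line 7: ['line', 'make', 'glass'] (min_width=15, slack=0)
Line 8: ['algorithm', 'do'] (min_width=12, slack=3)

Answer: |grass  salty so|
|elephant  brown|
|absolute       |
|content  forest|
|wilderness  how|
|dolphin problem|
|line make glass|
|algorithm do   |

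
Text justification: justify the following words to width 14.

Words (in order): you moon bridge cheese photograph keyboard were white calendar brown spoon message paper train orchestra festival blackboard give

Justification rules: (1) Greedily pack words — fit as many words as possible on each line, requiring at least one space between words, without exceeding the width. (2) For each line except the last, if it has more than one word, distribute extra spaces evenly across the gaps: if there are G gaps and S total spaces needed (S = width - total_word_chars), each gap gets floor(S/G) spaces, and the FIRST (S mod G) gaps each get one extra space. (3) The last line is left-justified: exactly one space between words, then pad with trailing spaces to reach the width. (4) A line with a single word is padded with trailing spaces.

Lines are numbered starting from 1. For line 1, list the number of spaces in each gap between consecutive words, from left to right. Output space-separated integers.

Answer: 7

Derivation:
Line 1: ['you', 'moon'] (min_width=8, slack=6)
Line 2: ['bridge', 'cheese'] (min_width=13, slack=1)
Line 3: ['photograph'] (min_width=10, slack=4)
Line 4: ['keyboard', 'were'] (min_width=13, slack=1)
Line 5: ['white', 'calendar'] (min_width=14, slack=0)
Line 6: ['brown', 'spoon'] (min_width=11, slack=3)
Line 7: ['message', 'paper'] (min_width=13, slack=1)
Line 8: ['train'] (min_width=5, slack=9)
Line 9: ['orchestra'] (min_width=9, slack=5)
Line 10: ['festival'] (min_width=8, slack=6)
Line 11: ['blackboard'] (min_width=10, slack=4)
Line 12: ['give'] (min_width=4, slack=10)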